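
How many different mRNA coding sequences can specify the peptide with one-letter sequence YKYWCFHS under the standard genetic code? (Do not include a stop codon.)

384

Tyr: 2 codons.
Lys: 2 codons.
Tyr: 2 codons.
Trp: 1 codon.
Cys: 2 codons.
Phe: 2 codons.
His: 2 codons.
Ser: 6 codons.
2 × 2 × 2 × 1 × 2 × 2 × 2 × 6 = 384.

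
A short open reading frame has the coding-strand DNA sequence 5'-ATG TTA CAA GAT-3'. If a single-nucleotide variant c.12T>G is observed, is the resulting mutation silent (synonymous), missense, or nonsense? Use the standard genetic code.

Position 12 falls in codon 4: GAT → Asp.
After the substitution the codon is GAG → Glu.
Asp ≠ Glu, so this is a missense mutation.

missense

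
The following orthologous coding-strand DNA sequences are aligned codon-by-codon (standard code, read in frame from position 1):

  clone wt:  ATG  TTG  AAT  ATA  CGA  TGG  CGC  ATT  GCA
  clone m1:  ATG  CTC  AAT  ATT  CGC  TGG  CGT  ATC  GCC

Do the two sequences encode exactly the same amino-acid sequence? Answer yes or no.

yes

Codon 1: ATG Met / ATG Met — identical.
Codon 2: TTG Leu / CTC Leu — synonymous.
Codon 3: AAT Asn / AAT Asn — identical.
Codon 4: ATA Ile / ATT Ile — synonymous.
Codon 5: CGA Arg / CGC Arg — synonymous.
Codon 6: TGG Trp / TGG Trp — identical.
Codon 7: CGC Arg / CGT Arg — synonymous.
Codon 8: ATT Ile / ATC Ile — synonymous.
Codon 9: GCA Ala / GCC Ala — synonymous.
Nonsynonymous differences: 0 → same protein.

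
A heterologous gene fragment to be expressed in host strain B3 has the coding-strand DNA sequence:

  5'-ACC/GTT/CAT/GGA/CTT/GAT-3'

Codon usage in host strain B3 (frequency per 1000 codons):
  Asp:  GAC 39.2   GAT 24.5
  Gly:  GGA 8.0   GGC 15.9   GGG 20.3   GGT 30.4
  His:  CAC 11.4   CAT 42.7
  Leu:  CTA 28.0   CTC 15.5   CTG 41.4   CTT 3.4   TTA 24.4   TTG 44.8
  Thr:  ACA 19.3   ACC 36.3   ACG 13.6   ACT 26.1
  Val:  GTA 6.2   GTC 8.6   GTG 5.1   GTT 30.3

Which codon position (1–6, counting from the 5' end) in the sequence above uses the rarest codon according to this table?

Codon 1 ACC (Thr): 36.3 per 1000.
Codon 2 GTT (Val): 30.3 per 1000.
Codon 3 CAT (His): 42.7 per 1000.
Codon 4 GGA (Gly): 8.0 per 1000.
Codon 5 CTT (Leu): 3.4 per 1000.
Codon 6 GAT (Asp): 24.5 per 1000.
Lowest frequency is 3.4 at codon 5.

5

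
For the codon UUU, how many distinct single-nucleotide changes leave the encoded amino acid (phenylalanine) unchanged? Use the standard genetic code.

1

Position 1: none → 0 synonymous.
Position 2: none → 0 synonymous.
Position 3: UUC → 1 synonymous.
Total: 0 + 0 + 1 = 1.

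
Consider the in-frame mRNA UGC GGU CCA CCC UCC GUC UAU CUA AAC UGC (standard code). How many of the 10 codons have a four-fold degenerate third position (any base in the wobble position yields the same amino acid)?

Codon 1 UGC (Cys): third position 2-fold.
Codon 2 GGU (Gly): third position 4-fold.
Codon 3 CCA (Pro): third position 4-fold.
Codon 4 CCC (Pro): third position 4-fold.
Codon 5 UCC (Ser): third position 4-fold.
Codon 6 GUC (Val): third position 4-fold.
Codon 7 UAU (Tyr): third position 2-fold.
Codon 8 CUA (Leu): third position 4-fold.
Codon 9 AAC (Asn): third position 2-fold.
Codon 10 UGC (Cys): third position 2-fold.
Four-fold degenerate third positions: 6.

6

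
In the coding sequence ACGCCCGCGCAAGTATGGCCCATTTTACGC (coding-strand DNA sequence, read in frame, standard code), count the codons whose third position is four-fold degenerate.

Codon 1 ACG (Thr): third position 4-fold.
Codon 2 CCC (Pro): third position 4-fold.
Codon 3 GCG (Ala): third position 4-fold.
Codon 4 CAA (Gln): third position 2-fold.
Codon 5 GTA (Val): third position 4-fold.
Codon 6 TGG (Trp): third position 1-fold.
Codon 7 CCC (Pro): third position 4-fold.
Codon 8 ATT (Ile): third position 3-fold.
Codon 9 TTA (Leu): third position 2-fold.
Codon 10 CGC (Arg): third position 4-fold.
Four-fold degenerate third positions: 6.

6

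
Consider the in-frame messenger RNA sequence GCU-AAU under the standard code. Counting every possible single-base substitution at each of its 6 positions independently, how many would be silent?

4

Codon 1 (GCU, Ala): 3 synonymous substitutions.
Codon 2 (AAU, Asn): 1 synonymous substitution.
Total: 3 + 1 = 4.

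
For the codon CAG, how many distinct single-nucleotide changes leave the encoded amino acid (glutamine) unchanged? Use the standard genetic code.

Position 1: none → 0 synonymous.
Position 2: none → 0 synonymous.
Position 3: CAA → 1 synonymous.
Total: 0 + 0 + 1 = 1.

1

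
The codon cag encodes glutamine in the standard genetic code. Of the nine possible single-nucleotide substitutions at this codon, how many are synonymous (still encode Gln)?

Position 1: none → 0 synonymous.
Position 2: none → 0 synonymous.
Position 3: CAA → 1 synonymous.
Total: 0 + 0 + 1 = 1.

1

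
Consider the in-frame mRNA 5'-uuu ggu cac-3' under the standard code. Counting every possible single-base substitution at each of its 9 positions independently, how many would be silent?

Codon 1 (UUU, Phe): 1 synonymous substitution.
Codon 2 (GGU, Gly): 3 synonymous substitutions.
Codon 3 (CAC, His): 1 synonymous substitution.
Total: 1 + 3 + 1 = 5.

5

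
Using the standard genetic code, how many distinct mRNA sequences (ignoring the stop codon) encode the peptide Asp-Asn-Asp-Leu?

Asp: 2 codons.
Asn: 2 codons.
Asp: 2 codons.
Leu: 6 codons.
2 × 2 × 2 × 6 = 48.

48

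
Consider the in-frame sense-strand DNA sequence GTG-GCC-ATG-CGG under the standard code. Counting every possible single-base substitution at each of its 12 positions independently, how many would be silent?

Codon 1 (GTG, Val): 3 synonymous substitutions.
Codon 2 (GCC, Ala): 3 synonymous substitutions.
Codon 3 (ATG, Met): 0 synonymous substitutions.
Codon 4 (CGG, Arg): 4 synonymous substitutions.
Total: 3 + 3 + 0 + 4 = 10.

10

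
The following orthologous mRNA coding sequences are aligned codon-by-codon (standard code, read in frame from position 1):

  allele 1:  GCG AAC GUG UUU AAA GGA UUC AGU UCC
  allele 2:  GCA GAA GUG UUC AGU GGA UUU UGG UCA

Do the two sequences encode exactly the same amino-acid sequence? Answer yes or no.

Codon 1: GCG Ala / GCA Ala — synonymous.
Codon 2: AAC Asn / GAA Glu — nonsynonymous.
Codon 3: GUG Val / GUG Val — identical.
Codon 4: UUU Phe / UUC Phe — synonymous.
Codon 5: AAA Lys / AGU Ser — nonsynonymous.
Codon 6: GGA Gly / GGA Gly — identical.
Codon 7: UUC Phe / UUU Phe — synonymous.
Codon 8: AGU Ser / UGG Trp — nonsynonymous.
Codon 9: UCC Ser / UCA Ser — synonymous.
Nonsynonymous differences: 3 → different protein.

no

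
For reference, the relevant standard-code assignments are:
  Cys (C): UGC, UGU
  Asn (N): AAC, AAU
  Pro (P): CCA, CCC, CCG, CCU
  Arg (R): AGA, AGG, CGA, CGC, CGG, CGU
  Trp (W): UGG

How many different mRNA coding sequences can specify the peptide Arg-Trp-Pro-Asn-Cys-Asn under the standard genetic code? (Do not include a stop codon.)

192

Arg: 6 codons.
Trp: 1 codon.
Pro: 4 codons.
Asn: 2 codons.
Cys: 2 codons.
Asn: 2 codons.
6 × 1 × 4 × 2 × 2 × 2 = 192.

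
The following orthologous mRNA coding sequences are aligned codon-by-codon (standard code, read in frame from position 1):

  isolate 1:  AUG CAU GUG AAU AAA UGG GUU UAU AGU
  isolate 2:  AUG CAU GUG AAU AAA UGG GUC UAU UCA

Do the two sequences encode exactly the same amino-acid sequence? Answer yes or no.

Codon 1: AUG Met / AUG Met — identical.
Codon 2: CAU His / CAU His — identical.
Codon 3: GUG Val / GUG Val — identical.
Codon 4: AAU Asn / AAU Asn — identical.
Codon 5: AAA Lys / AAA Lys — identical.
Codon 6: UGG Trp / UGG Trp — identical.
Codon 7: GUU Val / GUC Val — synonymous.
Codon 8: UAU Tyr / UAU Tyr — identical.
Codon 9: AGU Ser / UCA Ser — synonymous.
Nonsynonymous differences: 0 → same protein.

yes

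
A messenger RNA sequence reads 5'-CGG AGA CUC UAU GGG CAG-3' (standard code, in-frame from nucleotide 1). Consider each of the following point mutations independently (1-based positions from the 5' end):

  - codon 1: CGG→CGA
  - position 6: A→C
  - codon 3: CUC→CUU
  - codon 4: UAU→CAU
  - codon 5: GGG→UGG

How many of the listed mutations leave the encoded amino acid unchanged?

2

Codon 1: CGG (Arg) → CGA (Arg) — synonymous.
Codon 2: AGA (Arg) → AGC (Ser) — missense.
Codon 3: CUC (Leu) → CUU (Leu) — synonymous.
Codon 4: UAU (Tyr) → CAU (His) — missense.
Codon 5: GGG (Gly) → UGG (Trp) — missense.
Synonymous: 2 of 5.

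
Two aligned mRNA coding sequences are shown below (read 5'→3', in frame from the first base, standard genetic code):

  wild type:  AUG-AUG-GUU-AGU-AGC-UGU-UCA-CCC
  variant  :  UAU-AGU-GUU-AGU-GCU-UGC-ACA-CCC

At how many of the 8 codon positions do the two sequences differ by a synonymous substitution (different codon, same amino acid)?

1

Codon 1: AUG Met / UAU Tyr — nonsynonymous.
Codon 2: AUG Met / AGU Ser — nonsynonymous.
Codon 3: GUU Val / GUU Val — identical.
Codon 4: AGU Ser / AGU Ser — identical.
Codon 5: AGC Ser / GCU Ala — nonsynonymous.
Codon 6: UGU Cys / UGC Cys — synonymous.
Codon 7: UCA Ser / ACA Thr — nonsynonymous.
Codon 8: CCC Pro / CCC Pro — identical.
Synonymous differences: 1.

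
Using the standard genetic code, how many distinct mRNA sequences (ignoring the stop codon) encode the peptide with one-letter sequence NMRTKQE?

384

Asn: 2 codons.
Met: 1 codon.
Arg: 6 codons.
Thr: 4 codons.
Lys: 2 codons.
Gln: 2 codons.
Glu: 2 codons.
2 × 1 × 6 × 4 × 2 × 2 × 2 = 384.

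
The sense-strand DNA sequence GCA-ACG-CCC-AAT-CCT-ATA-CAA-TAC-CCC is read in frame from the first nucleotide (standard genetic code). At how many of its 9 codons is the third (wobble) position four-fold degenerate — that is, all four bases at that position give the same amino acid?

5

Codon 1 GCA (Ala): third position 4-fold.
Codon 2 ACG (Thr): third position 4-fold.
Codon 3 CCC (Pro): third position 4-fold.
Codon 4 AAT (Asn): third position 2-fold.
Codon 5 CCT (Pro): third position 4-fold.
Codon 6 ATA (Ile): third position 3-fold.
Codon 7 CAA (Gln): third position 2-fold.
Codon 8 TAC (Tyr): third position 2-fold.
Codon 9 CCC (Pro): third position 4-fold.
Four-fold degenerate third positions: 5.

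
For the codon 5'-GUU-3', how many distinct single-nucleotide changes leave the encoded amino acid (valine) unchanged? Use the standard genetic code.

Position 1: none → 0 synonymous.
Position 2: none → 0 synonymous.
Position 3: GUC, GUA, GUG → 3 synonymous.
Total: 0 + 0 + 3 = 3.

3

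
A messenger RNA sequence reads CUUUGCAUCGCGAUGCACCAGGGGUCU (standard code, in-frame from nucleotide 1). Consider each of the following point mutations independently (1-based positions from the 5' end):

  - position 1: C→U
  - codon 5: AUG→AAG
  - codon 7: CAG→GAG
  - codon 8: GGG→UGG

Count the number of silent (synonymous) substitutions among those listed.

0

Codon 1: CUU (Leu) → UUU (Phe) — missense.
Codon 5: AUG (Met) → AAG (Lys) — missense.
Codon 7: CAG (Gln) → GAG (Glu) — missense.
Codon 8: GGG (Gly) → UGG (Trp) — missense.
Synonymous: 0 of 4.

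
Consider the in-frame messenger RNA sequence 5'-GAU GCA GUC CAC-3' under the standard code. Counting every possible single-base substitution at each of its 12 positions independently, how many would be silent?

8

Codon 1 (GAU, Asp): 1 synonymous substitution.
Codon 2 (GCA, Ala): 3 synonymous substitutions.
Codon 3 (GUC, Val): 3 synonymous substitutions.
Codon 4 (CAC, His): 1 synonymous substitution.
Total: 1 + 3 + 3 + 1 = 8.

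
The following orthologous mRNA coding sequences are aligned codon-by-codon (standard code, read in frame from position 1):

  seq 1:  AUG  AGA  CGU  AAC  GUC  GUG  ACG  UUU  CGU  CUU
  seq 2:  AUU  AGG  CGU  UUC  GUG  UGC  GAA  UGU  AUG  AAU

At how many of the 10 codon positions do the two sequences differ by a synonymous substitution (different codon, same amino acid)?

Codon 1: AUG Met / AUU Ile — nonsynonymous.
Codon 2: AGA Arg / AGG Arg — synonymous.
Codon 3: CGU Arg / CGU Arg — identical.
Codon 4: AAC Asn / UUC Phe — nonsynonymous.
Codon 5: GUC Val / GUG Val — synonymous.
Codon 6: GUG Val / UGC Cys — nonsynonymous.
Codon 7: ACG Thr / GAA Glu — nonsynonymous.
Codon 8: UUU Phe / UGU Cys — nonsynonymous.
Codon 9: CGU Arg / AUG Met — nonsynonymous.
Codon 10: CUU Leu / AAU Asn — nonsynonymous.
Synonymous differences: 2.

2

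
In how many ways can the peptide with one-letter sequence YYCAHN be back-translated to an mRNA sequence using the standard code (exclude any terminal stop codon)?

128

Tyr: 2 codons.
Tyr: 2 codons.
Cys: 2 codons.
Ala: 4 codons.
His: 2 codons.
Asn: 2 codons.
2 × 2 × 2 × 4 × 2 × 2 = 128.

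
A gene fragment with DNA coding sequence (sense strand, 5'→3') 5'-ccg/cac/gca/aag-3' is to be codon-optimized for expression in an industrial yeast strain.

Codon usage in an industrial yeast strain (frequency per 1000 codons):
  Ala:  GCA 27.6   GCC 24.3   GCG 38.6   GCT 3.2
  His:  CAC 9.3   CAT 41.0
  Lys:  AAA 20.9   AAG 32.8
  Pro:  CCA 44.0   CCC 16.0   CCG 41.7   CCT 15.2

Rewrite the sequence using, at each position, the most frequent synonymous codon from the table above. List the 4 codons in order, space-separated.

Codon 1 (Pro): best is CCA at 44.0.
Codon 2 (His): best is CAT at 41.0.
Codon 3 (Ala): best is GCG at 38.6.
Codon 4 (Lys): best is AAG at 32.8.

CCA CAT GCG AAG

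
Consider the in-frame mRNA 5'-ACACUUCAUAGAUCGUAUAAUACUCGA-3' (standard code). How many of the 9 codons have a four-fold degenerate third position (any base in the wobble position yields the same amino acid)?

5

Codon 1 ACA (Thr): third position 4-fold.
Codon 2 CUU (Leu): third position 4-fold.
Codon 3 CAU (His): third position 2-fold.
Codon 4 AGA (Arg): third position 2-fold.
Codon 5 UCG (Ser): third position 4-fold.
Codon 6 UAU (Tyr): third position 2-fold.
Codon 7 AAU (Asn): third position 2-fold.
Codon 8 ACU (Thr): third position 4-fold.
Codon 9 CGA (Arg): third position 4-fold.
Four-fold degenerate third positions: 5.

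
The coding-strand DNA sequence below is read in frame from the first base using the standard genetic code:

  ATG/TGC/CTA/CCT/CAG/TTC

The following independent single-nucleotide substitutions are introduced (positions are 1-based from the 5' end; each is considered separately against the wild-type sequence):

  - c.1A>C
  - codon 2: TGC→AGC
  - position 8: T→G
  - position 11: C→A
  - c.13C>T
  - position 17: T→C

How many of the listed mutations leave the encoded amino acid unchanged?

Codon 1: ATG (Met) → CTG (Leu) — missense.
Codon 2: TGC (Cys) → AGC (Ser) — missense.
Codon 3: CTA (Leu) → CGA (Arg) — missense.
Codon 4: CCT (Pro) → CAT (His) — missense.
Codon 5: CAG (Gln) → TAG (Stop) — nonsense.
Codon 6: TTC (Phe) → TCC (Ser) — missense.
Synonymous: 0 of 6.

0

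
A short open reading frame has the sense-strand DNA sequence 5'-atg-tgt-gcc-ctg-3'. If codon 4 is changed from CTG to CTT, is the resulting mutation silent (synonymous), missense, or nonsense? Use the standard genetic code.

Position 12 falls in codon 4: CTG → Leu.
After the substitution the codon is CTT → Leu.
Both encode Leu, so the change is synonymous.

silent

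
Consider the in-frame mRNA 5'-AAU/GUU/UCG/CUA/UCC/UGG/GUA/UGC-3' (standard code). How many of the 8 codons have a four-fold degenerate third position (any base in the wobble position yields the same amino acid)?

5

Codon 1 AAU (Asn): third position 2-fold.
Codon 2 GUU (Val): third position 4-fold.
Codon 3 UCG (Ser): third position 4-fold.
Codon 4 CUA (Leu): third position 4-fold.
Codon 5 UCC (Ser): third position 4-fold.
Codon 6 UGG (Trp): third position 1-fold.
Codon 7 GUA (Val): third position 4-fold.
Codon 8 UGC (Cys): third position 2-fold.
Four-fold degenerate third positions: 5.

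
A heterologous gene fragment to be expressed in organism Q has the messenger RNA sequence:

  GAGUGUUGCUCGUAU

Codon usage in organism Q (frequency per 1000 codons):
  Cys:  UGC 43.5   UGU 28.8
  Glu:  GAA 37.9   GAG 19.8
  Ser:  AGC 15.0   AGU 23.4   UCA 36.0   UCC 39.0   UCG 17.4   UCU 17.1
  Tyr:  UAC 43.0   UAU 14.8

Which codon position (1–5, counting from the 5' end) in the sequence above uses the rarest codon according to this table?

Codon 1 GAG (Glu): 19.8 per 1000.
Codon 2 UGU (Cys): 28.8 per 1000.
Codon 3 UGC (Cys): 43.5 per 1000.
Codon 4 UCG (Ser): 17.4 per 1000.
Codon 5 UAU (Tyr): 14.8 per 1000.
Lowest frequency is 14.8 at codon 5.

5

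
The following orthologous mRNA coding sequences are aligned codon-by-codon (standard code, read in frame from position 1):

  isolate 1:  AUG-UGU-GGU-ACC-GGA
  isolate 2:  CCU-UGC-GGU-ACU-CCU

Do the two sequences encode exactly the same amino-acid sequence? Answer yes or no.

no

Codon 1: AUG Met / CCU Pro — nonsynonymous.
Codon 2: UGU Cys / UGC Cys — synonymous.
Codon 3: GGU Gly / GGU Gly — identical.
Codon 4: ACC Thr / ACU Thr — synonymous.
Codon 5: GGA Gly / CCU Pro — nonsynonymous.
Nonsynonymous differences: 2 → different protein.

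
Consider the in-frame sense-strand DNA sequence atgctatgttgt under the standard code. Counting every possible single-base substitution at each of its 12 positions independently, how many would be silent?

6

Codon 1 (ATG, Met): 0 synonymous substitutions.
Codon 2 (CTA, Leu): 4 synonymous substitutions.
Codon 3 (TGT, Cys): 1 synonymous substitution.
Codon 4 (TGT, Cys): 1 synonymous substitution.
Total: 0 + 4 + 1 + 1 = 6.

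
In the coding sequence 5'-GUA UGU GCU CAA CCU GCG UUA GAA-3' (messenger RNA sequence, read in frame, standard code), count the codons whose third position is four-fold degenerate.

Codon 1 GUA (Val): third position 4-fold.
Codon 2 UGU (Cys): third position 2-fold.
Codon 3 GCU (Ala): third position 4-fold.
Codon 4 CAA (Gln): third position 2-fold.
Codon 5 CCU (Pro): third position 4-fold.
Codon 6 GCG (Ala): third position 4-fold.
Codon 7 UUA (Leu): third position 2-fold.
Codon 8 GAA (Glu): third position 2-fold.
Four-fold degenerate third positions: 4.

4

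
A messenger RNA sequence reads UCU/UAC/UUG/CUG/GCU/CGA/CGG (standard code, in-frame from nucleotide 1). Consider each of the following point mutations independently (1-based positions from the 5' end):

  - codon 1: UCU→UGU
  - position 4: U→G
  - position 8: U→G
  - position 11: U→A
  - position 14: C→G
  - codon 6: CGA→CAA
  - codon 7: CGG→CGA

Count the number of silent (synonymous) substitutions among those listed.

1

Codon 1: UCU (Ser) → UGU (Cys) — missense.
Codon 2: UAC (Tyr) → GAC (Asp) — missense.
Codon 3: UUG (Leu) → UGG (Trp) — missense.
Codon 4: CUG (Leu) → CAG (Gln) — missense.
Codon 5: GCU (Ala) → GGU (Gly) — missense.
Codon 6: CGA (Arg) → CAA (Gln) — missense.
Codon 7: CGG (Arg) → CGA (Arg) — synonymous.
Synonymous: 1 of 7.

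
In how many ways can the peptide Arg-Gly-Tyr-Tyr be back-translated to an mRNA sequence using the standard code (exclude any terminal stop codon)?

Arg: 6 codons.
Gly: 4 codons.
Tyr: 2 codons.
Tyr: 2 codons.
6 × 4 × 2 × 2 = 96.

96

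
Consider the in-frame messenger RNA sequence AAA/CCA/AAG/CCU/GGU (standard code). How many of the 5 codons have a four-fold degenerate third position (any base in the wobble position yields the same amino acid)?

3

Codon 1 AAA (Lys): third position 2-fold.
Codon 2 CCA (Pro): third position 4-fold.
Codon 3 AAG (Lys): third position 2-fold.
Codon 4 CCU (Pro): third position 4-fold.
Codon 5 GGU (Gly): third position 4-fold.
Four-fold degenerate third positions: 3.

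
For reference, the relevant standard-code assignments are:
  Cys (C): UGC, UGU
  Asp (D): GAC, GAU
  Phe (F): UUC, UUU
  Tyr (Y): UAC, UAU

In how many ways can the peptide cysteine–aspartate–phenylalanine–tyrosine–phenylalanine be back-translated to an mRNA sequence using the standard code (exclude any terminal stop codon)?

32

Cys: 2 codons.
Asp: 2 codons.
Phe: 2 codons.
Tyr: 2 codons.
Phe: 2 codons.
2 × 2 × 2 × 2 × 2 = 32.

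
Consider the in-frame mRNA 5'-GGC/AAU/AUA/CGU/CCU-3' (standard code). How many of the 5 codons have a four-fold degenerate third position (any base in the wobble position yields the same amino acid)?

Codon 1 GGC (Gly): third position 4-fold.
Codon 2 AAU (Asn): third position 2-fold.
Codon 3 AUA (Ile): third position 3-fold.
Codon 4 CGU (Arg): third position 4-fold.
Codon 5 CCU (Pro): third position 4-fold.
Four-fold degenerate third positions: 3.

3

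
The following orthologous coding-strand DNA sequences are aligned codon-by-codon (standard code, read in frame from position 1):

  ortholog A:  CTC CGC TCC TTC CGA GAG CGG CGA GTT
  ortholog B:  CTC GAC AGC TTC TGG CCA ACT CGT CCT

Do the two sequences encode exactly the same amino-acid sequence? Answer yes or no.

no

Codon 1: CTC Leu / CTC Leu — identical.
Codon 2: CGC Arg / GAC Asp — nonsynonymous.
Codon 3: TCC Ser / AGC Ser — synonymous.
Codon 4: TTC Phe / TTC Phe — identical.
Codon 5: CGA Arg / TGG Trp — nonsynonymous.
Codon 6: GAG Glu / CCA Pro — nonsynonymous.
Codon 7: CGG Arg / ACT Thr — nonsynonymous.
Codon 8: CGA Arg / CGT Arg — synonymous.
Codon 9: GTT Val / CCT Pro — nonsynonymous.
Nonsynonymous differences: 5 → different protein.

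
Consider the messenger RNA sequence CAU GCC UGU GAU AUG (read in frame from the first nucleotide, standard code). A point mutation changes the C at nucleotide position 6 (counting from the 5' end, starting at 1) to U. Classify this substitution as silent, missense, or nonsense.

silent

Position 6 falls in codon 2: GCC → Ala.
After the substitution the codon is GCU → Ala.
Both encode Ala, so the change is synonymous.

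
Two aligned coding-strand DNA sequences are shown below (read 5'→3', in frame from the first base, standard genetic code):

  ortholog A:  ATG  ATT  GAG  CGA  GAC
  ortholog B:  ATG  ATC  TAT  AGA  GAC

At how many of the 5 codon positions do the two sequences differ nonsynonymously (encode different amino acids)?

Codon 1: ATG Met / ATG Met — identical.
Codon 2: ATT Ile / ATC Ile — synonymous.
Codon 3: GAG Glu / TAT Tyr — nonsynonymous.
Codon 4: CGA Arg / AGA Arg — synonymous.
Codon 5: GAC Asp / GAC Asp — identical.
Nonsynonymous differences: 1.

1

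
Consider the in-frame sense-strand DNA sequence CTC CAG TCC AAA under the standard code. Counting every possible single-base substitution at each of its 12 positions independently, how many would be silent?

Codon 1 (CTC, Leu): 3 synonymous substitutions.
Codon 2 (CAG, Gln): 1 synonymous substitution.
Codon 3 (TCC, Ser): 3 synonymous substitutions.
Codon 4 (AAA, Lys): 1 synonymous substitution.
Total: 3 + 1 + 3 + 1 = 8.

8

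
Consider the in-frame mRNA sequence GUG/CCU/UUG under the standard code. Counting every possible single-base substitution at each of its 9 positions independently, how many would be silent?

Codon 1 (GUG, Val): 3 synonymous substitutions.
Codon 2 (CCU, Pro): 3 synonymous substitutions.
Codon 3 (UUG, Leu): 2 synonymous substitutions.
Total: 3 + 3 + 2 = 8.

8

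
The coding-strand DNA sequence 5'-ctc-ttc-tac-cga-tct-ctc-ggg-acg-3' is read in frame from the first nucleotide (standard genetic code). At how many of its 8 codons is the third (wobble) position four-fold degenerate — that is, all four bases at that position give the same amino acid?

6

Codon 1 CTC (Leu): third position 4-fold.
Codon 2 TTC (Phe): third position 2-fold.
Codon 3 TAC (Tyr): third position 2-fold.
Codon 4 CGA (Arg): third position 4-fold.
Codon 5 TCT (Ser): third position 4-fold.
Codon 6 CTC (Leu): third position 4-fold.
Codon 7 GGG (Gly): third position 4-fold.
Codon 8 ACG (Thr): third position 4-fold.
Four-fold degenerate third positions: 6.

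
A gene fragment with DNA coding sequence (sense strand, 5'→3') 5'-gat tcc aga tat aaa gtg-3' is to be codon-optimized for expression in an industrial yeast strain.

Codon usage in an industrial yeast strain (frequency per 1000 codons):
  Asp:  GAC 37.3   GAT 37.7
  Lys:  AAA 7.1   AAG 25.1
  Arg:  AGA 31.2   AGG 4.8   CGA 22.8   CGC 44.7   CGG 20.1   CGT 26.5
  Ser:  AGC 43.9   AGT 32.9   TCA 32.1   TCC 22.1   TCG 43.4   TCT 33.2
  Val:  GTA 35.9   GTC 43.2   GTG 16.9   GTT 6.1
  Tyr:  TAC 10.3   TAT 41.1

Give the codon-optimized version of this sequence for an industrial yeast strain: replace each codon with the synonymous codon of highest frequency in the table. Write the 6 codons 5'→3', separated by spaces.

Codon 1 (Asp): best is GAT at 37.7.
Codon 2 (Ser): best is AGC at 43.9.
Codon 3 (Arg): best is CGC at 44.7.
Codon 4 (Tyr): best is TAT at 41.1.
Codon 5 (Lys): best is AAG at 25.1.
Codon 6 (Val): best is GTC at 43.2.

GAT AGC CGC TAT AAG GTC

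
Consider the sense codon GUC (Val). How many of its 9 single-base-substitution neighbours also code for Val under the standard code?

Position 1: none → 0 synonymous.
Position 2: none → 0 synonymous.
Position 3: GUU, GUA, GUG → 3 synonymous.
Total: 0 + 0 + 3 = 3.

3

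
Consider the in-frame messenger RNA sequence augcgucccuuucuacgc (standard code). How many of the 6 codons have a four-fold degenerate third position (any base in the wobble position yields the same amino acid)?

Codon 1 AUG (Met): third position 1-fold.
Codon 2 CGU (Arg): third position 4-fold.
Codon 3 CCC (Pro): third position 4-fold.
Codon 4 UUU (Phe): third position 2-fold.
Codon 5 CUA (Leu): third position 4-fold.
Codon 6 CGC (Arg): third position 4-fold.
Four-fold degenerate third positions: 4.

4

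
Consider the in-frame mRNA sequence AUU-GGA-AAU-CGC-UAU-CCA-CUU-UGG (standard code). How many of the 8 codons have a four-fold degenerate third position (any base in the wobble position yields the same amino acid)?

4

Codon 1 AUU (Ile): third position 3-fold.
Codon 2 GGA (Gly): third position 4-fold.
Codon 3 AAU (Asn): third position 2-fold.
Codon 4 CGC (Arg): third position 4-fold.
Codon 5 UAU (Tyr): third position 2-fold.
Codon 6 CCA (Pro): third position 4-fold.
Codon 7 CUU (Leu): third position 4-fold.
Codon 8 UGG (Trp): third position 1-fold.
Four-fold degenerate third positions: 4.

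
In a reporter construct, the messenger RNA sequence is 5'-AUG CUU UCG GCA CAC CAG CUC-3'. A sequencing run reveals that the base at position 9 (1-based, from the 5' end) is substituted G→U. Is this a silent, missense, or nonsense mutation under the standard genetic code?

Position 9 falls in codon 3: UCG → Ser.
After the substitution the codon is UCU → Ser.
Both encode Ser, so the change is synonymous.

silent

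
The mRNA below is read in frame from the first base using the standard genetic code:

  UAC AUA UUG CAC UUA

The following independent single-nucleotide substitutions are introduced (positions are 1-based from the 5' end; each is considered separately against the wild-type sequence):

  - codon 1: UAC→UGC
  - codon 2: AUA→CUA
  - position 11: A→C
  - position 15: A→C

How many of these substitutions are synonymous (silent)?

Codon 1: UAC (Tyr) → UGC (Cys) — missense.
Codon 2: AUA (Ile) → CUA (Leu) — missense.
Codon 4: CAC (His) → CCC (Pro) — missense.
Codon 5: UUA (Leu) → UUC (Phe) — missense.
Synonymous: 0 of 4.

0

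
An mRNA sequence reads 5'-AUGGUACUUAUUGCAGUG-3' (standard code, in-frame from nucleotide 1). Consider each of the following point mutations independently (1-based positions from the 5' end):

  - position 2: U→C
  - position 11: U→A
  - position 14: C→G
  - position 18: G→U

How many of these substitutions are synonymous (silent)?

1

Codon 1: AUG (Met) → ACG (Thr) — missense.
Codon 4: AUU (Ile) → AAU (Asn) — missense.
Codon 5: GCA (Ala) → GGA (Gly) — missense.
Codon 6: GUG (Val) → GUU (Val) — synonymous.
Synonymous: 1 of 4.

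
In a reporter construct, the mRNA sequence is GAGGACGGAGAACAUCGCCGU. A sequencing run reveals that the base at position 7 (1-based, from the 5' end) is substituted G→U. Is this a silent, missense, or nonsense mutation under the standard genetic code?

nonsense

Position 7 falls in codon 3: GGA → Gly.
After the substitution the codon is UGA → Stop.
The new codon is a stop codon, so this is a nonsense mutation.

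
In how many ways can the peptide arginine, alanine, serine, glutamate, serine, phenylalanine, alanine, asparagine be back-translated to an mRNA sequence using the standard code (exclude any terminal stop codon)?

27648

Arg: 6 codons.
Ala: 4 codons.
Ser: 6 codons.
Glu: 2 codons.
Ser: 6 codons.
Phe: 2 codons.
Ala: 4 codons.
Asn: 2 codons.
6 × 4 × 6 × 2 × 6 × 2 × 4 × 2 = 27648.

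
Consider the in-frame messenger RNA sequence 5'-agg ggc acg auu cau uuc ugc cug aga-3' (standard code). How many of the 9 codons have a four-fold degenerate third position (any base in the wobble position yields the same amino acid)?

Codon 1 AGG (Arg): third position 2-fold.
Codon 2 GGC (Gly): third position 4-fold.
Codon 3 ACG (Thr): third position 4-fold.
Codon 4 AUU (Ile): third position 3-fold.
Codon 5 CAU (His): third position 2-fold.
Codon 6 UUC (Phe): third position 2-fold.
Codon 7 UGC (Cys): third position 2-fold.
Codon 8 CUG (Leu): third position 4-fold.
Codon 9 AGA (Arg): third position 2-fold.
Four-fold degenerate third positions: 3.

3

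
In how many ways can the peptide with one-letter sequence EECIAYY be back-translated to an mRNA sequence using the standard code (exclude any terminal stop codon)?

384

Glu: 2 codons.
Glu: 2 codons.
Cys: 2 codons.
Ile: 3 codons.
Ala: 4 codons.
Tyr: 2 codons.
Tyr: 2 codons.
2 × 2 × 2 × 3 × 4 × 2 × 2 = 384.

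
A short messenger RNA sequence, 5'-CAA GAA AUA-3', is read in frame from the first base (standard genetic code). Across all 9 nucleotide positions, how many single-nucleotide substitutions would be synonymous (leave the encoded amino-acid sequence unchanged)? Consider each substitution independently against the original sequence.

Codon 1 (CAA, Gln): 1 synonymous substitution.
Codon 2 (GAA, Glu): 1 synonymous substitution.
Codon 3 (AUA, Ile): 2 synonymous substitutions.
Total: 1 + 1 + 2 = 4.

4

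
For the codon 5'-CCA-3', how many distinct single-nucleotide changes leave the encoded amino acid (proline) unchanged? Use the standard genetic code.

3

Position 1: none → 0 synonymous.
Position 2: none → 0 synonymous.
Position 3: CCU, CCC, CCG → 3 synonymous.
Total: 0 + 0 + 3 = 3.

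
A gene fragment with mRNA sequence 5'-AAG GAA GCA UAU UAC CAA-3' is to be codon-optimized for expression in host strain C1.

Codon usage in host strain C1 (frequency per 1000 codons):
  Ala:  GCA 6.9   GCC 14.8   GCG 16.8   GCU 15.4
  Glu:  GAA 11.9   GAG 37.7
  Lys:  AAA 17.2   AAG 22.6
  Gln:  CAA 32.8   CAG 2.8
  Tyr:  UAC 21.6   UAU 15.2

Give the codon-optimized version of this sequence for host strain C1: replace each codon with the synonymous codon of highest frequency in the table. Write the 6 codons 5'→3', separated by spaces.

AAG GAG GCG UAC UAC CAA

Codon 1 (Lys): best is AAG at 22.6.
Codon 2 (Glu): best is GAG at 37.7.
Codon 3 (Ala): best is GCG at 16.8.
Codon 4 (Tyr): best is UAC at 21.6.
Codon 5 (Tyr): best is UAC at 21.6.
Codon 6 (Gln): best is CAA at 32.8.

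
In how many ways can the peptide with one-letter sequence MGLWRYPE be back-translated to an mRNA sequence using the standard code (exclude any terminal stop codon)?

2304

Met: 1 codon.
Gly: 4 codons.
Leu: 6 codons.
Trp: 1 codon.
Arg: 6 codons.
Tyr: 2 codons.
Pro: 4 codons.
Glu: 2 codons.
1 × 4 × 6 × 1 × 6 × 2 × 4 × 2 = 2304.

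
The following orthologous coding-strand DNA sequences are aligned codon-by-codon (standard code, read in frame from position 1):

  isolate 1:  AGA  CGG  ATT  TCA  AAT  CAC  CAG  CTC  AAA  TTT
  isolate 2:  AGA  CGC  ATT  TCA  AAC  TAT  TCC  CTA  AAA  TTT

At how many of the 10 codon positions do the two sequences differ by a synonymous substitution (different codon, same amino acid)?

Codon 1: AGA Arg / AGA Arg — identical.
Codon 2: CGG Arg / CGC Arg — synonymous.
Codon 3: ATT Ile / ATT Ile — identical.
Codon 4: TCA Ser / TCA Ser — identical.
Codon 5: AAT Asn / AAC Asn — synonymous.
Codon 6: CAC His / TAT Tyr — nonsynonymous.
Codon 7: CAG Gln / TCC Ser — nonsynonymous.
Codon 8: CTC Leu / CTA Leu — synonymous.
Codon 9: AAA Lys / AAA Lys — identical.
Codon 10: TTT Phe / TTT Phe — identical.
Synonymous differences: 3.

3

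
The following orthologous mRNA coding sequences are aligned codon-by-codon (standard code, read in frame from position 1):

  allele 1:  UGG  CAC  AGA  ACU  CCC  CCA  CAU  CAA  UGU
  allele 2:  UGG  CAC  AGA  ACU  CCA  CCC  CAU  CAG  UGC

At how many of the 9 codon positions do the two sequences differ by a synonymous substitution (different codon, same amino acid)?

4

Codon 1: UGG Trp / UGG Trp — identical.
Codon 2: CAC His / CAC His — identical.
Codon 3: AGA Arg / AGA Arg — identical.
Codon 4: ACU Thr / ACU Thr — identical.
Codon 5: CCC Pro / CCA Pro — synonymous.
Codon 6: CCA Pro / CCC Pro — synonymous.
Codon 7: CAU His / CAU His — identical.
Codon 8: CAA Gln / CAG Gln — synonymous.
Codon 9: UGU Cys / UGC Cys — synonymous.
Synonymous differences: 4.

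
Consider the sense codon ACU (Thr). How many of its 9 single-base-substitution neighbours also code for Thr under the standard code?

3

Position 1: none → 0 synonymous.
Position 2: none → 0 synonymous.
Position 3: ACC, ACA, ACG → 3 synonymous.
Total: 0 + 0 + 3 = 3.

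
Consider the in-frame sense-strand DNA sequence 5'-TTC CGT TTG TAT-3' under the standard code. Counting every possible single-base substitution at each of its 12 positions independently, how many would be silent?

Codon 1 (TTC, Phe): 1 synonymous substitution.
Codon 2 (CGT, Arg): 3 synonymous substitutions.
Codon 3 (TTG, Leu): 2 synonymous substitutions.
Codon 4 (TAT, Tyr): 1 synonymous substitution.
Total: 1 + 3 + 2 + 1 = 7.

7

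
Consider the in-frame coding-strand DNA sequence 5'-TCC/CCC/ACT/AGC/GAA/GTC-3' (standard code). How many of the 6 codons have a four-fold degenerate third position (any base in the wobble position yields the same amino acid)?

4

Codon 1 TCC (Ser): third position 4-fold.
Codon 2 CCC (Pro): third position 4-fold.
Codon 3 ACT (Thr): third position 4-fold.
Codon 4 AGC (Ser): third position 2-fold.
Codon 5 GAA (Glu): third position 2-fold.
Codon 6 GTC (Val): third position 4-fold.
Four-fold degenerate third positions: 4.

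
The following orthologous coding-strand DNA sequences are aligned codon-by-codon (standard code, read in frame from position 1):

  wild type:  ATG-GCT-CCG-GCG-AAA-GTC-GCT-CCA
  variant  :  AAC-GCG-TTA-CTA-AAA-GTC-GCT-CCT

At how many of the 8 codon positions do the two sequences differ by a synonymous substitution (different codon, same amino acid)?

Codon 1: ATG Met / AAC Asn — nonsynonymous.
Codon 2: GCT Ala / GCG Ala — synonymous.
Codon 3: CCG Pro / TTA Leu — nonsynonymous.
Codon 4: GCG Ala / CTA Leu — nonsynonymous.
Codon 5: AAA Lys / AAA Lys — identical.
Codon 6: GTC Val / GTC Val — identical.
Codon 7: GCT Ala / GCT Ala — identical.
Codon 8: CCA Pro / CCT Pro — synonymous.
Synonymous differences: 2.

2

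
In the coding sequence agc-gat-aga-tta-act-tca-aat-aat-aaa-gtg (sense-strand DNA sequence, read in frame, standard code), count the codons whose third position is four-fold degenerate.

3

Codon 1 AGC (Ser): third position 2-fold.
Codon 2 GAT (Asp): third position 2-fold.
Codon 3 AGA (Arg): third position 2-fold.
Codon 4 TTA (Leu): third position 2-fold.
Codon 5 ACT (Thr): third position 4-fold.
Codon 6 TCA (Ser): third position 4-fold.
Codon 7 AAT (Asn): third position 2-fold.
Codon 8 AAT (Asn): third position 2-fold.
Codon 9 AAA (Lys): third position 2-fold.
Codon 10 GTG (Val): third position 4-fold.
Four-fold degenerate third positions: 3.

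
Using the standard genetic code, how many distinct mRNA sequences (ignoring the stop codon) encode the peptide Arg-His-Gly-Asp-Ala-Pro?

Arg: 6 codons.
His: 2 codons.
Gly: 4 codons.
Asp: 2 codons.
Ala: 4 codons.
Pro: 4 codons.
6 × 2 × 4 × 2 × 4 × 4 = 1536.

1536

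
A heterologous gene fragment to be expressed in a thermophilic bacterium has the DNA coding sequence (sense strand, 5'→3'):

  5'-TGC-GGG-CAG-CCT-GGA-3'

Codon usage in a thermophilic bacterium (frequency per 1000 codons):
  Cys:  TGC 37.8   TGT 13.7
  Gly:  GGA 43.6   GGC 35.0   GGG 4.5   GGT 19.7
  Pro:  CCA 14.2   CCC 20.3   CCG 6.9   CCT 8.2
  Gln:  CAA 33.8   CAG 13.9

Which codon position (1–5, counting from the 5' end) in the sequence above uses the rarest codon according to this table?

Codon 1 TGC (Cys): 37.8 per 1000.
Codon 2 GGG (Gly): 4.5 per 1000.
Codon 3 CAG (Gln): 13.9 per 1000.
Codon 4 CCT (Pro): 8.2 per 1000.
Codon 5 GGA (Gly): 43.6 per 1000.
Lowest frequency is 4.5 at codon 2.

2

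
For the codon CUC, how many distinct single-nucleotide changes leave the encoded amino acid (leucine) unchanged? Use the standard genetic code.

Position 1: none → 0 synonymous.
Position 2: none → 0 synonymous.
Position 3: CUU, CUA, CUG → 3 synonymous.
Total: 0 + 0 + 3 = 3.

3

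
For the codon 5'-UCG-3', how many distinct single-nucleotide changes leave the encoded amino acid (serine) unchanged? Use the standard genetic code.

Position 1: none → 0 synonymous.
Position 2: none → 0 synonymous.
Position 3: UCU, UCC, UCA → 3 synonymous.
Total: 0 + 0 + 3 = 3.

3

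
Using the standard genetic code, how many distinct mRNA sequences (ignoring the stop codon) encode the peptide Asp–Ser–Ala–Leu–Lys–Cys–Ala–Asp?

9216

Asp: 2 codons.
Ser: 6 codons.
Ala: 4 codons.
Leu: 6 codons.
Lys: 2 codons.
Cys: 2 codons.
Ala: 4 codons.
Asp: 2 codons.
2 × 6 × 4 × 6 × 2 × 2 × 4 × 2 = 9216.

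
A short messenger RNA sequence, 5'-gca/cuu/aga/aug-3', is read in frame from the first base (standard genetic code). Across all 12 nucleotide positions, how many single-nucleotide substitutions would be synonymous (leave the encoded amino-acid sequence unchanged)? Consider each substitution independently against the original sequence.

Codon 1 (GCA, Ala): 3 synonymous substitutions.
Codon 2 (CUU, Leu): 3 synonymous substitutions.
Codon 3 (AGA, Arg): 2 synonymous substitutions.
Codon 4 (AUG, Met): 0 synonymous substitutions.
Total: 3 + 3 + 2 + 0 = 8.

8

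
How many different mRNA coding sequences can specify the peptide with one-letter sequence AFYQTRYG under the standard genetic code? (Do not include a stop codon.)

6144

Ala: 4 codons.
Phe: 2 codons.
Tyr: 2 codons.
Gln: 2 codons.
Thr: 4 codons.
Arg: 6 codons.
Tyr: 2 codons.
Gly: 4 codons.
4 × 2 × 2 × 2 × 4 × 6 × 2 × 4 = 6144.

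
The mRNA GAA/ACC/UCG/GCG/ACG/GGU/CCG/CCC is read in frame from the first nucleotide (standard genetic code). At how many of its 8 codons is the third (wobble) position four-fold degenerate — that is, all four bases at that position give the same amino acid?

Codon 1 GAA (Glu): third position 2-fold.
Codon 2 ACC (Thr): third position 4-fold.
Codon 3 UCG (Ser): third position 4-fold.
Codon 4 GCG (Ala): third position 4-fold.
Codon 5 ACG (Thr): third position 4-fold.
Codon 6 GGU (Gly): third position 4-fold.
Codon 7 CCG (Pro): third position 4-fold.
Codon 8 CCC (Pro): third position 4-fold.
Four-fold degenerate third positions: 7.

7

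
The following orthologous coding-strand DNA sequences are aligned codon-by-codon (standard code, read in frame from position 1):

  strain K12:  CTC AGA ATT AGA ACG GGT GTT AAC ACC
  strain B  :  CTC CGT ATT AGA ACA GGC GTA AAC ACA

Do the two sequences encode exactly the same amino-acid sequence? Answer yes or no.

yes

Codon 1: CTC Leu / CTC Leu — identical.
Codon 2: AGA Arg / CGT Arg — synonymous.
Codon 3: ATT Ile / ATT Ile — identical.
Codon 4: AGA Arg / AGA Arg — identical.
Codon 5: ACG Thr / ACA Thr — synonymous.
Codon 6: GGT Gly / GGC Gly — synonymous.
Codon 7: GTT Val / GTA Val — synonymous.
Codon 8: AAC Asn / AAC Asn — identical.
Codon 9: ACC Thr / ACA Thr — synonymous.
Nonsynonymous differences: 0 → same protein.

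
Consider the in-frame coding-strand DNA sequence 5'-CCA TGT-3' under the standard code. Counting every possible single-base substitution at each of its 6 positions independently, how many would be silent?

Codon 1 (CCA, Pro): 3 synonymous substitutions.
Codon 2 (TGT, Cys): 1 synonymous substitution.
Total: 3 + 1 = 4.

4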